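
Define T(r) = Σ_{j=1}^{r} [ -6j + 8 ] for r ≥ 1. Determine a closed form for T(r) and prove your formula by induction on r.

We claim T(r) = -r(3r - 5) for all r ≥ 1.
Base step (r = 1): T(1) = 2, and the closed form gives 2. They agree.
Inductive step: suppose the statement holds for some j ≥ 1, so T(j) = j(-3j + 5).
Then T(j+1) = T(j) + (-6j + 2) = (j(-3j + 5)) + (-6j + 2).
Simplifying, T(j+1) = -(j + 1)(3j - 2) = -(j+1)(3(j+1) - 5),
which is the closed form with r = j+1.
By the principle of mathematical induction, the result holds for all r ≥ 1.

T(r) = -r(3r - 5)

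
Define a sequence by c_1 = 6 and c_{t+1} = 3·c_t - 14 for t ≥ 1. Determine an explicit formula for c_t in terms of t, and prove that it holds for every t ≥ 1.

Computing the first terms: c_1 = 6, c_2 = 4, c_3 = -2. This suggests c_t = -3^(t - 1) + 7.
Base case (t = 1): the formula gives 6 = 6 = c_1.
Inductive step: assume the claim holds for t = m, so c_m = -3^(m - 1) + 7.
Then c_{m+1} = 3·c_m - 14 = 3·(-3^(m - 1) + 7) - 14 = -3^m + 7 = -3^((m+1) - 1) + 7,
which is the claimed formula at t = m+1.
By the principle of mathematical induction, the result holds for all t ≥ 1.

c_t = -3^(t - 1) + 7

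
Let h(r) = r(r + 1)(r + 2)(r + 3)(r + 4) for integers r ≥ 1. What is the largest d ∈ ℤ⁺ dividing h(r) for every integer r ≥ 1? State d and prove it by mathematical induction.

d = 120

Computing the first values: h(1) = 120 and h(2) = 720; gcd(120, 720) = 120, so d ≤ 120.
We prove 120 | r(r + 1)(r + 2)(r + 3)(r + 4) for all r ≥ 1 by induction on r.
When r = 1: h(1) = 120 = 120·(1), so 120 | h(1).
For the inductive step, assume it holds for an arbitrary m ≥ 1, i.e. 120 | h(m). Then
h(m+1) − h(m) = (m+1)·(m+2)·(m+3)·(m+4)·(m+5) − m·(m+1)·(m+2)·(m+3)·(m+4) = (m+1)·(m+2)·(m+3)·(m+4)·[(m+5) − m] = 5·(m+1)·(m+2)·(m+3)·(m+4). The product of 4 consecutive integers is divisible by (4)! = 24, so h(m+1) − h(m) is divisible by 5·24 = 120. By the inductive hypothesis 120 | h(m), hence 120 | h(m+1).
Hence, by induction on r, the claim holds for every r ≥ 1.
Therefore the largest such d is 120.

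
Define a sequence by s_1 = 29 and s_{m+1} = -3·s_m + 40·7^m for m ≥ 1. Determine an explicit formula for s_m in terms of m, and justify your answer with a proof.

Computing the first terms: s_1 = 29, s_2 = 193, s_3 = 1381. This suggests s_m = (-3)^(m - 1) + 4·7^m.
When m = 1: the formula gives 29 = 29 = s_1.
For the inductive step, assume it holds for an arbitrary p ≥ 1, so s_p = (-3)^(p - 1) + 4·7^p.
Then s_{p+1} = -3·s_p + 40·7^p = -3·((-3)^(p - 1) + 4·7^p) + 40·7^p = (-3)^p + 4·7^(p + 1) = (-3)^((p+1) - 1) + 4·7^(p+1),
which is the claimed formula at m = p+1.
By the principle of mathematical induction, the result holds for all m ≥ 1.

s_m = (-3)^(m - 1) + 4·7^m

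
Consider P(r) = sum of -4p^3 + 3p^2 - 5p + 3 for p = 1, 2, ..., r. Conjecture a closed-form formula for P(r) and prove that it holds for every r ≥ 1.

P(r) = -r(r^3 + r^2 + 2r - 1)

We claim P(r) = -r(r^3 + r^2 + 2r - 1) for all r ≥ 1.
Base case (r = 1): P(1) = -3, and the closed form gives -3. They agree.
Suppose the result is true for r = p, so P(p) = p(-p^3 - p^2 - 2p + 1).
Then P(p+1) = P(p) + (-4p^3 - 9p^2 - 11p - 3) = (p(-p^3 - p^2 - 2p + 1)) + (-4p^3 - 9p^2 - 11p - 3).
Simplifying, P(p+1) = -(p + 1)(p^3 + 4p^2 + 7p + 3) = -(p+1)((p+1)^3 + (p+1)^2 + 2(p+1) - 1),
which is the closed form with r = p+1.
By the principle of mathematical induction, the result holds for all r ≥ 1.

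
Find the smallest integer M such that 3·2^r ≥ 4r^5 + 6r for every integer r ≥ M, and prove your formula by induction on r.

At r = 23: 25165824 < 25745510, so the inequality fails and M ≥ 24. We prove 3·2^r ≥ 4r^5 + 6r for all r ≥ 24.
For the base case r = 24: 3·2^r = 50331648 and 4r^5 + 6r = 31850640, so 50331648 ≥ 31850640.
Suppose the result is true for r = i, so 3·2^i ≥ 4i^5 + 6i.
Then 3·2^(i + 1) = 2·(3·2^i) ≥ 2·(4i^5 + 6i).
Also, for i ≥ 24 we have 2·(4i^5 + 6i) ≥ 4(i+1)^5 + 6(i+1), since 2·(4i^5 + 6i) − (4(i+1)^5 + 6(i+1)) = 4i^5 - 20i^4 - 40i^3 - 40i^2 - 14i - 10, which is nonnegative for all i ≥ 24.
Combining, 3·2^(i + 1) ≥ 4(i+1)^5 + 6(i+1).
By the principle of mathematical induction, the result holds for all r ≥ 24.
Hence the smallest such M is 24.

M = 24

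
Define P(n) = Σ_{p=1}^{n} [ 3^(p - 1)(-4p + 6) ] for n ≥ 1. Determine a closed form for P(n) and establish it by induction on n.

We claim P(n) = 2·3^n(-n + 2) - 4 for all n ≥ 1.
Base case (n = 1): P(1) = 2, and the closed form gives 2. They agree.
Suppose the result is true for n = p, so P(p) = 2·3^p(-p + 2) - 4.
Then P(p+1) = P(p) + (3^p(-4p + 2)) = (2·3^p(-p + 2) - 4) + (3^p(-4p + 2)).
Simplifying, P(p+1) = -6·3^p·p + 6·3^p - 4 = 2·3^(p+1)(-(p+1) + 2) - 4,
which is the closed form with n = p+1.
By the principle of mathematical induction, the result holds for all n ≥ 1.

P(n) = 2·3^n(-n + 2) - 4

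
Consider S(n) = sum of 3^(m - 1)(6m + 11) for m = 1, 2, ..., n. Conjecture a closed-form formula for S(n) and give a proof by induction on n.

S(n) = 3^n(3n + 4) - 4

We claim S(n) = 3^n(3n + 4) - 4 for all n ≥ 1.
When n = 1: S(1) = 17, and the closed form gives 17. They agree.
Inductive step: assume the claim holds for n = m, so S(m) = 3^m(3m + 4) - 4.
Then S(m+1) = S(m) + (3^m(6m + 17)) = (3^m(3m + 4) - 4) + (3^m(6m + 17)).
Simplifying, S(m+1) = 9·3^m·m + 21·3^m - 4 = 3^(m+1)(3(m+1) + 4) - 4,
which is the closed form with n = m+1.
By induction, the statement is established for all n ≥ 1.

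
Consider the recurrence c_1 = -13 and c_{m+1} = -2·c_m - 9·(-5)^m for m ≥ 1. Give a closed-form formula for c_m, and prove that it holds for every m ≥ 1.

Computing the first terms: c_1 = -13, c_2 = 71, c_3 = -367. This suggests c_m = -(-2)^m + 3(-5)^m.
Base case (m = 1): the formula gives -13 = -13 = c_1.
Suppose the result is true for m = k, so c_k = -(-2)^k + 3(-5)^k.
Then c_{k+1} = -2·c_k - 9·(-5)^k = -2·(-(-2)^k + 3(-5)^k) - 9·(-5)^k = -(-2)^(k + 1) + 3(-5)^(k + 1),
which is the claimed formula at m = k+1.
By induction, the statement is established for all m ≥ 1.

c_m = -(-2)^m + 3(-5)^m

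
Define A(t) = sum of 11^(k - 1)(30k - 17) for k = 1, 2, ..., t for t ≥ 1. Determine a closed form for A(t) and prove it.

A(t) = 11^t(3t - 2) + 2

We claim A(t) = 11^t(3t - 2) + 2 for all t ≥ 1.
When t = 1: A(1) = 13, and the closed form gives 13. They agree.
Inductive step: assume the claim holds for t = k, so A(k) = 11^k(3k - 2) + 2.
Then A(k+1) = A(k) + (11^k(30k + 13)) = (11^k(3k - 2) + 2) + (11^k(30k + 13)).
Simplifying, A(k+1) = 33·11^k·k + 11·11^k + 2 = 11^(k+1)(3(k+1) - 2) + 2,
which is the closed form with t = k+1.
This completes the induction.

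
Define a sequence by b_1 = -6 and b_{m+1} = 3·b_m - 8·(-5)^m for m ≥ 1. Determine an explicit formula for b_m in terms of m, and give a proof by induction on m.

Computing the first terms: b_1 = -6, b_2 = 22, b_3 = -134. This suggests b_m = (-5)^m - 3^(m - 1).
For the base case m = 1: the formula gives -6 = -6 = b_1.
For the inductive step, assume it holds for an arbitrary j ≥ 1, so b_j = (-5)^j - 3^(j - 1).
Then b_{j+1} = 3·b_j - 8·(-5)^j = 3·((-5)^j - 3^(j - 1)) - 8·(-5)^j = (-5)^(j + 1) - 3^j = (-5)^(j+1) - 3^((j+1) - 1),
which is the claimed formula at m = j+1.
This completes the induction.

b_m = (-5)^m - 3^(m - 1)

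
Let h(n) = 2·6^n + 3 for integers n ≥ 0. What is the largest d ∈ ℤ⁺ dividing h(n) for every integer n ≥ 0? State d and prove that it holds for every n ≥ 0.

Computing the first values: h(0) = 5 and h(1) = 15; gcd(5, 15) = 5, so d ≤ 5.
We prove 5 | 2·6^n + 3 for all n ≥ 0 by induction on n.
When n = 0: h(0) = 5 = 5·(1), so 5 | h(0).
For the inductive step, assume it holds for an arbitrary i ≥ 0, i.e. 5 | h(i). Then
h(i+1) = 2·6^(i+1) + 3 = 6·(2·6^i + 3) - 15 = 6·h(i) - 15. The first term is divisible by 5 by the inductive hypothesis, and -15 is divisible by 5. Hence 5 | h(i+1).
Hence, by induction on n, the claim holds for every n ≥ 0.
Therefore the largest such d is 5.

d = 5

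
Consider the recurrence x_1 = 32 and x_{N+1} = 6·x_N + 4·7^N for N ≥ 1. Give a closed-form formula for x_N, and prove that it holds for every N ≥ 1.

Computing the first terms: x_1 = 32, x_2 = 220, x_3 = 1516. This suggests x_N = 4·6^(N - 1) + 4·7^N.
For the base case N = 1: the formula gives 32 = 32 = x_1.
Inductive step: assume the claim holds for N = p, so x_p = 4·6^(p - 1) + 4·7^p.
Then x_{p+1} = 6·x_p + 4·7^p = 6·(4·6^(p - 1) + 4·7^p) + 4·7^p = 4·6^p + 4·7^(p + 1) = 4·6^((p+1) - 1) + 4·7^(p+1),
which is the claimed formula at N = p+1.
By induction, the statement is established for all N ≥ 1.

x_N = 4·6^(N - 1) + 4·7^N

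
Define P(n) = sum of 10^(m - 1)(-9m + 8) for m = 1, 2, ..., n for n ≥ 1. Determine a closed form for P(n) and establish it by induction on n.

We claim P(n) = 10^n(-n + 1) - 1 for all n ≥ 1.
For the base case n = 1: P(1) = -1, and the closed form gives -1. They agree.
Inductive step: assume the claim holds for n = m, so P(m) = 10^m(-m + 1) - 1.
Then P(m+1) = P(m) + (10^m(-9m - 1)) = (10^m(-m + 1) - 1) + (10^m(-9m - 1)).
Simplifying, P(m+1) = -10·10^m·m - 1 = 10^(m+1)(-(m+1) + 1) - 1,
which is the closed form with n = m+1.
This completes the induction.

P(n) = 10^n(-n + 1) - 1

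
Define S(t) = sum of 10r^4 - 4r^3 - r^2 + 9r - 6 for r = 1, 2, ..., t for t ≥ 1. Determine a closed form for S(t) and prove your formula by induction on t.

S(t) = t(2t^4 + 4t^3 + t^2 + 3t - 2)

We claim S(t) = t(2t^4 + 4t^3 + t^2 + 3t - 2) for all t ≥ 1.
Base step (t = 1): S(1) = 8, and the closed form gives 8. They agree.
Inductive step: assume the claim holds for t = r, so S(r) = r(2r^4 + 4r^3 + r^2 + 3r - 2).
Then S(r+1) = S(r) + (10r^4 + 36r^3 + 47r^2 + 35r + 8) = (r(2r^4 + 4r^3 + r^2 + 3r - 2)) + (10r^4 + 36r^3 + 47r^2 + 35r + 8).
Simplifying, S(r+1) = (r + 1)(2r^4 + 12r^3 + 25r^2 + 25r + 8) = (r+1)(2(r+1)^4 + 4(r+1)^3 + (r+1)^2 + 3(r+1) - 2),
which is the closed form with t = r+1.
By induction, the statement is established for all t ≥ 1.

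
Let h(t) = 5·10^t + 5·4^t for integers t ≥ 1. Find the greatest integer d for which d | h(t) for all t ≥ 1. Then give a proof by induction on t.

d = 10

Computing the first values: h(1) = 70 and h(2) = 580; gcd(70, 580) = 10, so d ≤ 10.
We prove 10 | 5·10^t + 5·4^t for all t ≥ 1 by induction on t.
For the base case t = 1: h(1) = 70 = 10·(7), so 10 | h(1).
Inductive step: assume the claim holds for t = p, i.e. 10 | h(p). Then
h(p+1) − 10·h(p) = (5·10^(p+1) + 5·4^(p+1)) − 10·(5·10^p + 5·4^p) = (5)·4^p·(4 − 10) = (-30)·4^p. Since 10 | h(p) by the inductive hypothesis, 10 | 10·h(p); and 10 | -30 since -30 = 10·-3. Therefore 10 | h(p+1).
By induction, the statement is established for all t ≥ 1.
Therefore the largest such d is 10.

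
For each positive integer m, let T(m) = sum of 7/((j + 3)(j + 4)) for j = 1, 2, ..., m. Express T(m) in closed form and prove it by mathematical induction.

T(m) = 7m/(4(m + 4))

We claim T(m) = 7m/(4(m + 4)) for all m ≥ 1.
Base case (m = 1): T(1) = 7/20, and the closed form gives 7/20. They agree.
Inductive step: suppose the statement holds for some j ≥ 1, so T(j) = 7j/(4(j + 4)).
Then T(j+1) = T(j) + (7/((j + 4)(j + 5))) = (7j/(4(j + 4))) + (7/((j + 4)(j + 5))).
Simplifying, T(j+1) = 7(j + 1)/(4(j + 5)) = 7(j+1)/(4((j+1) + 4)),
which is the closed form with m = j+1.
Hence, by induction on m, the claim holds for every m ≥ 1.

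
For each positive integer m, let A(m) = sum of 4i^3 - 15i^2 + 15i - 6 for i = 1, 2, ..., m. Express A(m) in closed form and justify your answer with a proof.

A(m) = m(m^3 - 3m^2 + m - 1)

We claim A(m) = m(m^3 - 3m^2 + m - 1) for all m ≥ 1.
Base case (m = 1): A(1) = -2, and the closed form gives -2. They agree.
Suppose the result is true for m = i, so A(i) = i(i^3 - 3i^2 + i - 1).
Then A(i+1) = A(i) + (4i^3 - 3i^2 - 3i - 2) = (i(i^3 - 3i^2 + i - 1)) + (4i^3 - 3i^2 - 3i - 2).
Simplifying, A(i+1) = (i + 1)(i^3 - 2i - 2) = (i+1)((i+1)^3 - 3(i+1)^2 + (i+1) - 1),
which is the closed form with m = i+1.
This completes the induction.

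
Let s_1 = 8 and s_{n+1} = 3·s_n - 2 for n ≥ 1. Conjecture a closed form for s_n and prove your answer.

Computing the first terms: s_1 = 8, s_2 = 22, s_3 = 64. This suggests s_n = 7·3^(n - 1) + 1.
When n = 1: the formula gives 8 = 8 = s_1.
Inductive step: assume the claim holds for n = j, so s_j = 7·3^(j - 1) + 1.
Then s_{j+1} = 3·s_j - 2 = 3·(7·3^(j - 1) + 1) - 2 = 7·3^j + 1 = 7·3^((j+1) - 1) + 1,
which is the claimed formula at n = j+1.
By the principle of mathematical induction, the result holds for all n ≥ 1.

s_n = 7·3^(n - 1) + 1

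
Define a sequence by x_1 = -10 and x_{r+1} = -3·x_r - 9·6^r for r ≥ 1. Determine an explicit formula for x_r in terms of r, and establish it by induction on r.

Computing the first terms: x_1 = -10, x_2 = -24, x_3 = -252. This suggests x_r = -4(-3)^(r - 1) - 6^r.
When r = 1: the formula gives -10 = -10 = x_1.
Inductive step: assume the claim holds for r = k, so x_k = -4(-3)^(k - 1) - 6^k.
Then x_{k+1} = -3·x_k - 9·6^k = -3·(-4(-3)^(k - 1) - 6^k) - 9·6^k = -4(-3)^k - 6^(k + 1) = -4(-3)^((k+1) - 1) - 6^(k+1),
which is the claimed formula at r = k+1.
By induction, the statement is established for all r ≥ 1.

x_r = -4(-3)^(r - 1) - 6^r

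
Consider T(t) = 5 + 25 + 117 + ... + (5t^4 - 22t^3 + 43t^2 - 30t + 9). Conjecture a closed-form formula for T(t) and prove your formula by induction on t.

We claim T(t) = t(t^4 - 3t^3 + 5t^2 + t + 1) for all t ≥ 1.
When t = 1: T(1) = 5, and the closed form gives 5. They agree.
Inductive step: assume the claim holds for t = j, so T(j) = j(j^4 - 3j^3 + 5j^2 + j + 1).
Then T(j+1) = T(j) + (5j^4 - 2j^3 + 7j^2 + 10j + 5) = (j(j^4 - 3j^3 + 5j^2 + j + 1)) + (5j^4 - 2j^3 + 7j^2 + 10j + 5).
Simplifying, T(j+1) = (j + 1)(j^4 + j^3 + 2j^2 + 6j + 5) = (j+1)((j+1)^4 - 3(j+1)^3 + 5(j+1)^2 + (j+1) + 1),
which is the closed form with t = j+1.
By induction, the statement is established for all t ≥ 1.

T(t) = t(t^4 - 3t^3 + 5t^2 + t + 1)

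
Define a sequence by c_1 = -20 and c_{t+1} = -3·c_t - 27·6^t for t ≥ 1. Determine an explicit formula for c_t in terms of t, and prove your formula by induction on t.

Computing the first terms: c_1 = -20, c_2 = -102, c_3 = -666. This suggests c_t = -2(-3)^(t - 1) - 3·6^t.
When t = 1: the formula gives -20 = -20 = c_1.
For the inductive step, assume it holds for an arbitrary k ≥ 1, so c_k = -2(-3)^(k - 1) - 3·6^k.
Then c_{k+1} = -3·c_k - 27·6^k = -3·(-2(-3)^(k - 1) - 3·6^k) - 27·6^k = -2(-3)^k - 3·6^(k + 1) = -2(-3)^((k+1) - 1) - 3·6^(k+1),
which is the claimed formula at t = k+1.
By the principle of mathematical induction, the result holds for all t ≥ 1.

c_t = -2(-3)^(t - 1) - 3·6^t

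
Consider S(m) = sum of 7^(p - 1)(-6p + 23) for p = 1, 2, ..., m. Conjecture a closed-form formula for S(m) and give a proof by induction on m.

We claim S(m) = 7^m(-m + 4) - 4 for all m ≥ 1.
For the base case m = 1: S(1) = 17, and the closed form gives 17. They agree.
For the inductive step, assume it holds for an arbitrary p ≥ 1, so S(p) = 7^p(-p + 4) - 4.
Then S(p+1) = S(p) + (7^p(-6p + 17)) = (7^p(-p + 4) - 4) + (7^p(-6p + 17)).
Simplifying, S(p+1) = -7·7^p·p + 21·7^p - 4 = 7^(p+1)(-(p+1) + 4) - 4,
which is the closed form with m = p+1.
By induction, the statement is established for all m ≥ 1.

S(m) = 7^m(-m + 4) - 4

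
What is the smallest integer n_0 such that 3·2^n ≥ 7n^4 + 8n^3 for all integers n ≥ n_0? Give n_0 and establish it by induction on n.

At n = 17: 393216 < 623951, so the inequality fails and n_0 ≥ 18. We prove 3·2^n ≥ 7n^4 + 8n^3 for all n ≥ 18.
When n = 18: 3·2^n = 786432 and 7n^4 + 8n^3 = 781488, so 786432 ≥ 781488.
Inductive step: suppose the statement holds for some m ≥ 18, so 3·2^m ≥ 7m^4 + 8m^3.
Then 3·2^(m + 1) = 2·(3·2^m) ≥ 2·(7m^4 + 8m^3).
Also, for m ≥ 18 we have 2·(7m^4 + 8m^3) ≥ 7(m+1)^4 + 8(m+1)^3, since 2·(7m^4 + 8m^3) − (7(m+1)^4 + 8(m+1)^3) = 7m^4 - 20m^3 - 66m^2 - 52m - 15, which is nonnegative for all m ≥ 18.
Combining, 3·2^(m + 1) ≥ 7(m+1)^4 + 8(m+1)^3.
This completes the induction.
Hence the smallest such n_0 is 18.

n_0 = 18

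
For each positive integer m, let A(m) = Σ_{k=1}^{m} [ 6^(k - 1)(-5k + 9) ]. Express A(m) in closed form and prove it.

A(m) = 6^m(-m + 2) - 2

We claim A(m) = 6^m(-m + 2) - 2 for all m ≥ 1.
For the base case m = 1: A(1) = 4, and the closed form gives 4. They agree.
Suppose the result is true for m = k, so A(k) = 6^k(-k + 2) - 2.
Then A(k+1) = A(k) + (6^k(-5k + 4)) = (6^k(-k + 2) - 2) + (6^k(-5k + 4)).
Simplifying, A(k+1) = -6·6^k·k + 6·6^k - 2 = 6^(k+1)(-(k+1) + 2) - 2,
which is the closed form with m = k+1.
By induction, the statement is established for all m ≥ 1.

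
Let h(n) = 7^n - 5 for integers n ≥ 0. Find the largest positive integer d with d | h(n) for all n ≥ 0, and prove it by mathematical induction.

d = 2

Computing the first values: h(0) = -4 and h(1) = 2; gcd(-4, 2) = 2, so d ≤ 2.
We prove 2 | 7^n - 5 for all n ≥ 0 by induction on n.
For the base case n = 0: h(0) = -4 = 2·(-2), so 2 | h(0).
Suppose the result is true for n = k, i.e. 2 | h(k). Then
h(k+1) = 7^(k+1) - 5 = 7·(7^k - 5) + 30 = 7·h(k) + 30. The first term is divisible by 2 by the inductive hypothesis, and 30 is divisible by 2. Hence 2 | h(k+1).
By induction, the statement is established for all n ≥ 0.
Therefore the largest such d is 2.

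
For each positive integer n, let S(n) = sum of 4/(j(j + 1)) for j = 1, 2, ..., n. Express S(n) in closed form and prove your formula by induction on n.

S(n) = 4n/(n + 1)

We claim S(n) = 4n/(n + 1) for all n ≥ 1.
Base step (n = 1): S(1) = 2, and the closed form gives 2. They agree.
Suppose the result is true for n = j, so S(j) = 4j/(j + 1).
Then S(j+1) = S(j) + (4/((j + 1)(j + 2))) = (4j/(j + 1)) + (4/((j + 1)(j + 2))).
Simplifying, S(j+1) = 4(j + 1)/(j + 2) = 4(j+1)/((j+1) + 1),
which is the closed form with n = j+1.
By induction, the statement is established for all n ≥ 1.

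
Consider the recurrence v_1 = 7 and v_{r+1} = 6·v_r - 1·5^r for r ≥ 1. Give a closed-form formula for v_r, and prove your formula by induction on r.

v_r = 5^r + 2·6^(r - 1)

Computing the first terms: v_1 = 7, v_2 = 37, v_3 = 197. This suggests v_r = 5^r + 2·6^(r - 1).
When r = 1: the formula gives 7 = 7 = v_1.
Suppose the result is true for r = k, so v_k = 5^k + 2·6^(k - 1).
Then v_{k+1} = 6·v_k - 1·5^k = 6·(5^k + 2·6^(k - 1)) - 1·5^k = 5^(k + 1) + 2·6^k = 5^(k+1) + 2·6^((k+1) - 1),
which is the claimed formula at r = k+1.
Hence, by induction on r, the claim holds for every r ≥ 1.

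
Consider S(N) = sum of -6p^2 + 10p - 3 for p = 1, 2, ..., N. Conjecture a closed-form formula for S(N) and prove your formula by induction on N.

We claim S(N) = -N(2N^2 - 2N - 1) for all N ≥ 1.
For the base case N = 1: S(1) = 1, and the closed form gives 1. They agree.
For the inductive step, assume it holds for an arbitrary p ≥ 1, so S(p) = p(-2p^2 + 2p + 1).
Then S(p+1) = S(p) + (-6p^2 - 2p + 1) = (p(-2p^2 + 2p + 1)) + (-6p^2 - 2p + 1).
Simplifying, S(p+1) = -(p + 1)(2p^2 + 2p - 1) = -(p+1)(2(p+1)^2 - 2(p+1) - 1),
which is the closed form with N = p+1.
This completes the induction.

S(N) = -N(2N^2 - 2N - 1)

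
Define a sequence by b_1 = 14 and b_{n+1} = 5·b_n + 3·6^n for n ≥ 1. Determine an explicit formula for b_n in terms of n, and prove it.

b_n = -4·5^(n - 1) + 3·6^n

Computing the first terms: b_1 = 14, b_2 = 88, b_3 = 548. This suggests b_n = -4·5^(n - 1) + 3·6^n.
When n = 1: the formula gives 14 = 14 = b_1.
Inductive step: assume the claim holds for n = r, so b_r = -4·5^(r - 1) + 3·6^r.
Then b_{r+1} = 5·b_r + 3·6^r = 5·(-4·5^(r - 1) + 3·6^r) + 3·6^r = -4·5^r + 3·6^(r + 1) = -4·5^((r+1) - 1) + 3·6^(r+1),
which is the claimed formula at n = r+1.
This completes the induction.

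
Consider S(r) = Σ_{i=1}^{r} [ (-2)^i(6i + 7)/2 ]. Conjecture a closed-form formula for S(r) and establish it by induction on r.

We claim S(r) = (-2)^r(2r + 3) - 3 for all r ≥ 1.
When r = 1: S(1) = -13, and the closed form gives -13. They agree.
Inductive step: assume the claim holds for r = i, so S(i) = (-2)^i(2i + 3) - 3.
Then S(i+1) = S(i) + ((-2)^i(-6i - 13)) = ((-2)^i(2i + 3) - 3) + ((-2)^i(-6i - 13)).
Simplifying, S(i+1) = -4(-2)^i·i - 10(-2)^i - 3 = (-2)^(i+1)(2(i+1) + 3) - 3,
which is the closed form with r = i+1.
By induction, the statement is established for all r ≥ 1.

S(r) = (-2)^r(2r + 3) - 3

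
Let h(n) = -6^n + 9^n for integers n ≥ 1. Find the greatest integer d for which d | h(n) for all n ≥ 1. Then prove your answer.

d = 3

Computing the first values: h(1) = 3 and h(2) = 45; gcd(3, 45) = 3, so d ≤ 3.
We prove 3 | -6^n + 9^n for all n ≥ 1 by induction on n.
Base case (n = 1): h(1) = 3 = 3·(1), so 3 | h(1).
Inductive step: suppose the statement holds for some r ≥ 1, i.e. 3 | h(r). Then
9^{r+1} − 6^{r+1} = 9·9^r − 6·6^r = 9·(9^r − 6^r) + (3)·6^r. The first term is divisible by 3 by the inductive hypothesis, and the second term (3)·6^r is divisible by 3 since 3 | 3. Hence 3 | h(r+1).
By induction, the statement is established for all n ≥ 1.
Therefore the largest such d is 3.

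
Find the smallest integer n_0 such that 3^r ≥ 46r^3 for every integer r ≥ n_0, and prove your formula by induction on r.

At r = 9: 19683 < 33534, so the inequality fails and n_0 ≥ 10. We prove 3^r ≥ 46r^3 for all r ≥ 10.
For the base case r = 10: 3^r = 59049 and 46r^3 = 46000, so 59049 ≥ 46000.
Inductive step: suppose the statement holds for some i ≥ 10, so 3^i ≥ 46i^3.
Then 3^(i + 1) = 3·(3^i) ≥ 3·(46i^3).
Also, for i ≥ 10 we have 3·(46i^3) ≥ 46(i+1)^3, since 3 ≥ (1 + 1/i)^3 for all i ≥ 10.
Combining, 3^(i + 1) ≥ 46(i+1)^3.
Hence, by induction on r, the claim holds for every r ≥ 10.
Hence the smallest such n_0 is 10.

n_0 = 10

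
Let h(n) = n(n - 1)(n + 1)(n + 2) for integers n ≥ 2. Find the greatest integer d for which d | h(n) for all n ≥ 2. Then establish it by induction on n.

Computing the first values: h(2) = 24 and h(3) = 120; gcd(24, 120) = 24, so d ≤ 24.
We prove 24 | n(n - 1)(n + 1)(n + 2) for all n ≥ 2 by induction on n.
When n = 2: h(2) = 24 = 24·(1), so 24 | h(2).
Inductive step: assume the claim holds for n = r, i.e. 24 | h(r). Then
h(r+1) − h(r) = r·(r+1)·(r+2)·(r+3) − (r-1)·r·(r+1)·(r+2) = r·(r+1)·(r+2)·[(r+3) − (r-1)] = 4·r·(r+1)·(r+2). The product of 3 consecutive integers is divisible by (3)! = 6, so h(r+1) − h(r) is divisible by 4·6 = 24. By the inductive hypothesis 24 | h(r), hence 24 | h(r+1).
This completes the induction.
Therefore the largest such d is 24.

d = 24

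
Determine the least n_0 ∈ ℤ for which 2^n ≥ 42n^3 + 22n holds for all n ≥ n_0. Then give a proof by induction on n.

n_0 = 18

At n = 17: 131072 < 206720, so the inequality fails and n_0 ≥ 18. We prove 2^n ≥ 42n^3 + 22n for all n ≥ 18.
Base step (n = 18): 2^n = 262144 and 42n^3 + 22n = 245340, so 262144 ≥ 245340.
Suppose the result is true for n = r, so 2^r ≥ 42r^3 + 22r.
Then 2^(r + 1) = 2·(2^r) ≥ 2·(42r^3 + 22r).
Also, for r ≥ 18 we have 2·(42r^3 + 22r) ≥ 42(r+1)^3 + 22(r+1), since 2·(42r^3 + 22r) − (42(r+1)^3 + 22(r+1)) = 42r^3 - 126r^2 - 104r - 64, which is nonnegative for all r ≥ 18.
Combining, 2^(r + 1) ≥ 42(r+1)^3 + 22(r+1).
Hence, by induction on n, the claim holds for every n ≥ 18.
Hence the smallest such n_0 is 18.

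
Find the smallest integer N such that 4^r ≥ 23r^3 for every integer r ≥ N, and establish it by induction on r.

At r = 6: 4096 < 4968, so the inequality fails and N ≥ 7. We prove 4^r ≥ 23r^3 for all r ≥ 7.
For the base case r = 7: 4^r = 16384 and 23r^3 = 7889, so 16384 ≥ 7889.
Inductive step: assume the claim holds for r = i, so 4^i ≥ 23i^3.
Then 4^(i + 1) = 4·(4^i) ≥ 4·(23i^3).
Also, for i ≥ 7 we have 4·(23i^3) ≥ 23(i+1)^3, since 4 ≥ (1 + 1/i)^3 for all i ≥ 7.
Combining, 4^(i + 1) ≥ 23(i+1)^3.
Hence, by induction on r, the claim holds for every r ≥ 7.
Hence the smallest such N is 7.

N = 7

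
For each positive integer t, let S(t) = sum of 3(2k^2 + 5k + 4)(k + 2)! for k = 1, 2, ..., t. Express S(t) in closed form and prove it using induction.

We claim S(t) = (6t + 3)(t + 3)! - 18 for all t ≥ 1.
When t = 1: S(1) = 198, and the closed form gives 198. They agree.
Suppose the result is true for t = k, so S(k) = (6k + 3)(k + 3)! - 18.
Then S(k+1) = S(k) + (3(2k^2 + 9k + 11)(k + 3)!) = ((6k + 3)(k + 3)! - 18) + (3(2k^2 + 9k + 11)(k + 3)!).
Simplifying, S(k+1) = (6(k+1) + 3)((k+1) + 3)! - 18,
which is the closed form with t = k+1.
This completes the induction.

S(t) = (6t + 3)(t + 3)! - 18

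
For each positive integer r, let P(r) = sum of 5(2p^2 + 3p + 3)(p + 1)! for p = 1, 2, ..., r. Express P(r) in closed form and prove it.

We claim P(r) = (10r + 5)(r + 2)! - 10 for all r ≥ 1.
Base case (r = 1): P(1) = 80, and the closed form gives 80. They agree.
Suppose the result is true for r = p, so P(p) = (10p + 5)(p + 2)! - 10.
Then P(p+1) = P(p) + (5(2p^2 + 7p + 8)(p + 2)!) = ((10p + 5)(p + 2)! - 10) + (5(2p^2 + 7p + 8)(p + 2)!).
Simplifying, P(p+1) = (10(p+1) + 5)((p+1) + 2)! - 10,
which is the closed form with r = p+1.
By induction, the statement is established for all r ≥ 1.

P(r) = (10r + 5)(r + 2)! - 10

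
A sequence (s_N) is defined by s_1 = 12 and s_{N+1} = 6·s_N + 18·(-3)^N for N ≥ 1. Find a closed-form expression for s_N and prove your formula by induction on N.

Computing the first terms: s_1 = 12, s_2 = 18, s_3 = 270. This suggests s_N = -2(-3)^N + 6^N.
Base case (N = 1): the formula gives 12 = 12 = s_1.
Inductive step: suppose the statement holds for some j ≥ 1, so s_j = -2(-3)^j + 6^j.
Then s_{j+1} = 6·s_j + 18·(-3)^j = 6·(-2(-3)^j + 6^j) + 18·(-3)^j = -2(-3)^(j + 1) + 6^(j + 1),
which is the claimed formula at N = j+1.
By the principle of mathematical induction, the result holds for all N ≥ 1.

s_N = -2(-3)^N + 6^N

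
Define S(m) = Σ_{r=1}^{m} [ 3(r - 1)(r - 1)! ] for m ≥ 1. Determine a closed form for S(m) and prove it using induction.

We claim S(m) = 3m! - 3 for all m ≥ 1.
Base step (m = 1): S(1) = 0, and the closed form gives 0. They agree.
For the inductive step, assume it holds for an arbitrary r ≥ 1, so S(r) = 3r! - 3.
Then S(r+1) = S(r) + (3r·r!) = (3r! - 3) + (3r·r!).
Simplifying, S(r+1) = 3(r+1)! - 3,
which is the closed form with m = r+1.
By the principle of mathematical induction, the result holds for all m ≥ 1.

S(m) = 3m! - 3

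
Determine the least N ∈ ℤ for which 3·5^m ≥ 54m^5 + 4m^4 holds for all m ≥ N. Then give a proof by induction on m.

At m = 8: 1171875 < 1785856, so the inequality fails and N ≥ 9. We prove 3·5^m ≥ 54m^5 + 4m^4 for all m ≥ 9.
When m = 9: 3·5^m = 5859375 and 54m^5 + 4m^4 = 3214890, so 5859375 ≥ 3214890.
For the inductive step, assume it holds for an arbitrary k ≥ 9, so 3·5^k ≥ 54k^5 + 4k^4.
Then 3·5^(k + 1) = 5·(3·5^k) ≥ 5·(54k^5 + 4k^4).
Also, for k ≥ 9 we have 5·(54k^5 + 4k^4) ≥ 54(k+1)^5 + 4(k+1)^4, since 5·(54k^5 + 4k^4) − (54(k+1)^5 + 4(k+1)^4) = 216k^5 - 254k^4 - 556k^3 - 564k^2 - 286k - 58, which is nonnegative for all k ≥ 9.
Combining, 3·5^(k + 1) ≥ 54(k+1)^5 + 4(k+1)^4.
By induction, the statement is established for all m ≥ 9.
Hence the smallest such N is 9.

N = 9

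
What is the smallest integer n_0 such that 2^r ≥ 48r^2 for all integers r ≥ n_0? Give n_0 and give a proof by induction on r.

At r = 12: 4096 < 6912, so the inequality fails and n_0 ≥ 13. We prove 2^r ≥ 48r^2 for all r ≥ 13.
For the base case r = 13: 2^r = 8192 and 48r^2 = 8112, so 8192 ≥ 8112.
Suppose the result is true for r = m, so 2^m ≥ 48m^2.
Then 2^(m + 1) = 2·(2^m) ≥ 2·(48m^2).
Also, for m ≥ 13 we have 2·(48m^2) ≥ 48(m+1)^2, since 2 ≥ (1 + 1/m)^2 for all m ≥ 13.
Combining, 2^(m + 1) ≥ 48(m+1)^2.
Hence, by induction on r, the claim holds for every r ≥ 13.
Hence the smallest such n_0 is 13.

n_0 = 13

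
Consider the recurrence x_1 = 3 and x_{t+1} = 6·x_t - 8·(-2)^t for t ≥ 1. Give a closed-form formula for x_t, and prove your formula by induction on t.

x_t = (-2)^t + 5·6^(t - 1)

Computing the first terms: x_1 = 3, x_2 = 34, x_3 = 172. This suggests x_t = (-2)^t + 5·6^(t - 1).
Base step (t = 1): the formula gives 3 = 3 = x_1.
Suppose the result is true for t = r, so x_r = (-2)^r + 5·6^(r - 1).
Then x_{r+1} = 6·x_r - 8·(-2)^r = 6·((-2)^r + 5·6^(r - 1)) - 8·(-2)^r = (-2)^(r + 1) + 5·6^r = (-2)^(r+1) + 5·6^((r+1) - 1),
which is the claimed formula at t = r+1.
By the principle of mathematical induction, the result holds for all t ≥ 1.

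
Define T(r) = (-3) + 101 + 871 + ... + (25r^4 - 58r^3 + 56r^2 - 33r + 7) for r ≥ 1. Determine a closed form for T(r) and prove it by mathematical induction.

T(r) = r(5r^4 - 2r^3 - 2r^2 - 3r - 1)

We claim T(r) = r(5r^4 - 2r^3 - 2r^2 - 3r - 1) for all r ≥ 1.
For the base case r = 1: T(1) = -3, and the closed form gives -3. They agree.
Inductive step: assume the claim holds for r = p, so T(p) = p(5p^4 - 2p^3 - 2p^2 - 3p - 1).
Then T(p+1) = T(p) + (25p^4 + 42p^3 + 32p^2 + 5p - 3) = (p(5p^4 - 2p^3 - 2p^2 - 3p - 1)) + (25p^4 + 42p^3 + 32p^2 + 5p - 3).
Simplifying, T(p+1) = (p + 1)(5p^4 + 18p^3 + 22p^2 + 7p - 3) = (p+1)(5(p+1)^4 - 2(p+1)^3 - 2(p+1)^2 - 3(p+1) - 1),
which is the closed form with r = p+1.
By the principle of mathematical induction, the result holds for all r ≥ 1.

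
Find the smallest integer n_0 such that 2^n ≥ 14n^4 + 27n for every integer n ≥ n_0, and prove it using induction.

At n = 21: 2097152 < 2723301, so the inequality fails and n_0 ≥ 22. We prove 2^n ≥ 14n^4 + 27n for all n ≥ 22.
When n = 22: 2^n = 4194304 and 14n^4 + 27n = 3280178, so 4194304 ≥ 3280178.
Suppose the result is true for n = r, so 2^r ≥ 14r^4 + 27r.
Then 2^(r + 1) = 2·(2^r) ≥ 2·(14r^4 + 27r).
Also, for r ≥ 22 we have 2·(14r^4 + 27r) ≥ 14(r+1)^4 + 27(r+1), since 2·(14r^4 + 27r) − (14(r+1)^4 + 27(r+1)) = 14r^4 - 56r^3 - 84r^2 - 29r - 41, which is nonnegative for all r ≥ 22.
Combining, 2^(r + 1) ≥ 14(r+1)^4 + 27(r+1).
By induction, the statement is established for all n ≥ 22.
Hence the smallest such n_0 is 22.

n_0 = 22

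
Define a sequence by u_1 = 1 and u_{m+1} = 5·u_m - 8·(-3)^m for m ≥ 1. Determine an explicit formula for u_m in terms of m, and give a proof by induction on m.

Computing the first terms: u_1 = 1, u_2 = 29, u_3 = 73. This suggests u_m = (-3)^m + 4·5^(m - 1).
Base case (m = 1): the formula gives 1 = 1 = u_1.
For the inductive step, assume it holds for an arbitrary j ≥ 1, so u_j = (-3)^j + 4·5^(j - 1).
Then u_{j+1} = 5·u_j - 8·(-3)^j = 5·((-3)^j + 4·5^(j - 1)) - 8·(-3)^j = (-3)^(j + 1) + 4·5^j = (-3)^(j+1) + 4·5^((j+1) - 1),
which is the claimed formula at m = j+1.
By induction, the statement is established for all m ≥ 1.

u_m = (-3)^m + 4·5^(m - 1)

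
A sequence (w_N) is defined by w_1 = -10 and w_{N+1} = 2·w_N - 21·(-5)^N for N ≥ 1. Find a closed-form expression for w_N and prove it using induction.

w_N = 3(-5)^N + 5·2^(N - 1)

Computing the first terms: w_1 = -10, w_2 = 85, w_3 = -355. This suggests w_N = 3(-5)^N + 5·2^(N - 1).
Base step (N = 1): the formula gives -10 = -10 = w_1.
Suppose the result is true for N = m, so w_m = 3(-5)^m + 5·2^(m - 1).
Then w_{m+1} = 2·w_m - 21·(-5)^m = 2·(3(-5)^m + 5·2^(m - 1)) - 21·(-5)^m = 3(-5)^(m + 1) + 5·2^m = 3(-5)^(m+1) + 5·2^((m+1) - 1),
which is the claimed formula at N = m+1.
By the principle of mathematical induction, the result holds for all N ≥ 1.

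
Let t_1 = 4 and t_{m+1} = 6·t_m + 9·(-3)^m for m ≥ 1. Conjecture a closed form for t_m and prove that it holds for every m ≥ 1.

Computing the first terms: t_1 = 4, t_2 = -3, t_3 = 63. This suggests t_m = -(-3)^m + 6^(m - 1).
Base case (m = 1): the formula gives 4 = 4 = t_1.
Inductive step: suppose the statement holds for some r ≥ 1, so t_r = -(-3)^r + 6^(r - 1).
Then t_{r+1} = 6·t_r + 9·(-3)^r = 6·(-(-3)^r + 6^(r - 1)) + 9·(-3)^r = -(-3)^(r + 1) + 6^r = -(-3)^(r+1) + 6^((r+1) - 1),
which is the claimed formula at m = r+1.
This completes the induction.

t_m = -(-3)^m + 6^(m - 1)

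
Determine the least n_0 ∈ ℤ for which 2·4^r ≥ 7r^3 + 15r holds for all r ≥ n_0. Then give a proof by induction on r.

At r = 3: 128 < 234, so the inequality fails and n_0 ≥ 4. We prove 2·4^r ≥ 7r^3 + 15r for all r ≥ 4.
When r = 4: 2·4^r = 512 and 7r^3 + 15r = 508, so 512 ≥ 508.
Inductive step: assume the claim holds for r = p, so 2·4^p ≥ 7p^3 + 15p.
Then 2·4^(p + 1) = 4·(2·4^p) ≥ 4·(7p^3 + 15p).
Also, for p ≥ 4 we have 4·(7p^3 + 15p) ≥ 7(p+1)^3 + 15(p+1), since 4·(7p^3 + 15p) − (7(p+1)^3 + 15(p+1)) = 21p^3 - 21p^2 + 24p - 22, which is nonnegative for all p ≥ 4.
Combining, 2·4^(p + 1) ≥ 7(p+1)^3 + 15(p+1).
This completes the induction.
Hence the smallest such n_0 is 4.

n_0 = 4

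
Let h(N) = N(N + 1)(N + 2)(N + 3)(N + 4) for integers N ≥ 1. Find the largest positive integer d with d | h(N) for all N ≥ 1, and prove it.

Computing the first values: h(1) = 120 and h(2) = 720; gcd(120, 720) = 120, so d ≤ 120.
We prove 120 | N(N + 1)(N + 2)(N + 3)(N + 4) for all N ≥ 1 by induction on N.
Base case (N = 1): h(1) = 120 = 120·(1), so 120 | h(1).
Suppose the result is true for N = k, i.e. 120 | h(k). Then
h(k+1) − h(k) = (k+1)·(k+2)·(k+3)·(k+4)·(k+5) − k·(k+1)·(k+2)·(k+3)·(k+4) = (k+1)·(k+2)·(k+3)·(k+4)·[(k+5) − k] = 5·(k+1)·(k+2)·(k+3)·(k+4). The product of 4 consecutive integers is divisible by (4)! = 24, so h(k+1) − h(k) is divisible by 5·24 = 120. By the inductive hypothesis 120 | h(k), hence 120 | h(k+1).
This completes the induction.
Therefore the largest such d is 120.

d = 120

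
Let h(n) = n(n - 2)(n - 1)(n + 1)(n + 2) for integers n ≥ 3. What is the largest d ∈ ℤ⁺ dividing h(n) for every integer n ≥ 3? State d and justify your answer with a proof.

Computing the first values: h(3) = 120 and h(4) = 720; gcd(120, 720) = 120, so d ≤ 120.
We prove 120 | n(n - 2)(n - 1)(n + 1)(n + 2) for all n ≥ 3 by induction on n.
Base step (n = 3): h(3) = 120 = 120·(1), so 120 | h(3).
Suppose the result is true for n = m, i.e. 120 | h(m). Then
h(m+1) − h(m) = (m-1)·m·(m+1)·(m+2)·(m+3) − (m-2)·(m-1)·m·(m+1)·(m+2) = (m-1)·m·(m+1)·(m+2)·[(m+3) − (m-2)] = 5·(m-1)·m·(m+1)·(m+2). The product of 4 consecutive integers is divisible by (4)! = 24, so h(m+1) − h(m) is divisible by 5·24 = 120. By the inductive hypothesis 120 | h(m), hence 120 | h(m+1).
This completes the induction.
Therefore the largest such d is 120.

d = 120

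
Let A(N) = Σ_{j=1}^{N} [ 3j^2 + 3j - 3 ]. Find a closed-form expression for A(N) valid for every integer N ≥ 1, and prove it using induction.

We claim A(N) = N(N^2 + 3N - 1) for all N ≥ 1.
When N = 1: A(1) = 3, and the closed form gives 3. They agree.
Suppose the result is true for N = j, so A(j) = j(j^2 + 3j - 1).
Then A(j+1) = A(j) + (3j + 3(j + 1)^2) = (j(j^2 + 3j - 1)) + (3j + 3(j + 1)^2).
Simplifying, A(j+1) = (j + 1)(j^2 + 5j + 3) = (j+1)((j+1)^2 + 3(j+1) - 1),
which is the closed form with N = j+1.
This completes the induction.

A(N) = N(N^2 + 3N - 1)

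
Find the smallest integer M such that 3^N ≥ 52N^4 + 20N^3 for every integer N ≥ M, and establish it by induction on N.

M = 13

At N = 12: 531441 < 1112832, so the inequality fails and M ≥ 13. We prove 3^N ≥ 52N^4 + 20N^3 for all N ≥ 13.
Base step (N = 13): 3^N = 1594323 and 52N^4 + 20N^3 = 1529112, so 1594323 ≥ 1529112.
Inductive step: assume the claim holds for N = r, so 3^r ≥ 52r^4 + 20r^3.
Then 3^(r + 1) = 3·(3^r) ≥ 3·(52r^4 + 20r^3).
Also, for r ≥ 13 we have 3·(52r^4 + 20r^3) ≥ 52(r+1)^4 + 20(r+1)^3, since 3·(52r^4 + 20r^3) − (52(r+1)^4 + 20(r+1)^3) = 104r^4 - 168r^3 - 372r^2 - 268r - 72, which is nonnegative for all r ≥ 13.
Combining, 3^(r + 1) ≥ 52(r+1)^4 + 20(r+1)^3.
By induction, the statement is established for all N ≥ 13.
Hence the smallest such M is 13.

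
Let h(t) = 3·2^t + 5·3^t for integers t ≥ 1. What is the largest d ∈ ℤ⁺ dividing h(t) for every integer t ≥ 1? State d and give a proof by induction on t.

d = 3

Computing the first values: h(1) = 21 and h(2) = 57; gcd(21, 57) = 3, so d ≤ 3.
We prove 3 | 3·2^t + 5·3^t for all t ≥ 1 by induction on t.
For the base case t = 1: h(1) = 21 = 3·(7), so 3 | h(1).
Suppose the result is true for t = m, i.e. 3 | h(m). Then
h(m+1) − 3·h(m) = (3·2^(m+1) + 5·3^(m+1)) − 3·(3·2^m + 5·3^m) = (3)·2^m·(2 − 3) = (-3)·2^m. Since 3 | h(m) by the inductive hypothesis, 3 | 3·h(m); and 3 | -3 since -3 = 3·-1. Therefore 3 | h(m+1).
This completes the induction.
Therefore the largest such d is 3.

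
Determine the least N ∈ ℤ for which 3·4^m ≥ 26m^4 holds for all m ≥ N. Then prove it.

N = 8

At m = 7: 49152 < 62426, so the inequality fails and N ≥ 8. We prove 3·4^m ≥ 26m^4 for all m ≥ 8.
Base case (m = 8): 3·4^m = 196608 and 26m^4 = 106496, so 196608 ≥ 106496.
For the inductive step, assume it holds for an arbitrary k ≥ 8, so 3·4^k ≥ 26k^4.
Then 3·4^(k + 1) = 4·(3·4^k) ≥ 4·(26k^4).
Also, for k ≥ 8 we have 4·(26k^4) ≥ 26(k+1)^4, since 4 ≥ (1 + 1/k)^4 for all k ≥ 8.
Combining, 3·4^(k + 1) ≥ 26(k+1)^4.
This completes the induction.
Hence the smallest such N is 8.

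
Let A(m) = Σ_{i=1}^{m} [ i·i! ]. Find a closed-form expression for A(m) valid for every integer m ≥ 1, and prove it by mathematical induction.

We claim A(m) = (m + 1)! - 1 for all m ≥ 1.
Base step (m = 1): A(1) = 1, and the closed form gives 1. They agree.
Inductive step: suppose the statement holds for some i ≥ 1, so A(i) = (i + 1)! - 1.
Then A(i+1) = A(i) + ((i + 1)(i + 1)!) = ((i + 1)! - 1) + ((i + 1)(i + 1)!).
Simplifying, A(i+1) = ((i+1) + 1)! - 1,
which is the closed form with m = i+1.
By the principle of mathematical induction, the result holds for all m ≥ 1.

A(m) = (m + 1)! - 1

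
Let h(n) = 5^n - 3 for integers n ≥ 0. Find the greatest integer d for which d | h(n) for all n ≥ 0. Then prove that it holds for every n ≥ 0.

d = 2

Computing the first values: h(0) = -2 and h(1) = 2; gcd(-2, 2) = 2, so d ≤ 2.
We prove 2 | 5^n - 3 for all n ≥ 0 by induction on n.
Base case (n = 0): h(0) = -2 = 2·(-1), so 2 | h(0).
For the inductive step, assume it holds for an arbitrary i ≥ 0, i.e. 2 | h(i). Then
h(i+1) = 5^(i+1) - 3 = 5·(5^i - 3) + 12 = 5·h(i) + 12. The first term is divisible by 2 by the inductive hypothesis, and 12 is divisible by 2. Hence 2 | h(i+1).
This completes the induction.
Therefore the largest such d is 2.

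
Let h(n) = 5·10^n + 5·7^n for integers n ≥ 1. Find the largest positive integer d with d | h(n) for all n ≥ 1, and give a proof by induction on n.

Computing the first values: h(1) = 85 and h(2) = 745; gcd(85, 745) = 5, so d ≤ 5.
We prove 5 | 5·10^n + 5·7^n for all n ≥ 1 by induction on n.
Base step (n = 1): h(1) = 85 = 5·(17), so 5 | h(1).
Inductive step: assume the claim holds for n = k, i.e. 5 | h(k). Then
h(k+1) − 10·h(k) = (5·10^(k+1) + 5·7^(k+1)) − 10·(5·10^k + 5·7^k) = (5)·7^k·(7 − 10) = (-15)·7^k. Since 5 | h(k) by the inductive hypothesis, 5 | 10·h(k); and 5 | -15 since -15 = 5·-3. Therefore 5 | h(k+1).
Hence, by induction on n, the claim holds for every n ≥ 1.
Therefore the largest such d is 5.

d = 5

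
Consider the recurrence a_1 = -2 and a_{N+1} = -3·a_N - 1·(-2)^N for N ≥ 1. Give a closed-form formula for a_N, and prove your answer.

Computing the first terms: a_1 = -2, a_2 = 8, a_3 = -28. This suggests a_N = -(-2)^N - 4(-3)^(N - 1).
Base case (N = 1): the formula gives -2 = -2 = a_1.
For the inductive step, assume it holds for an arbitrary j ≥ 1, so a_j = -(-2)^j - 4(-3)^(j - 1).
Then a_{j+1} = -3·a_j - 1·(-2)^j = -3·(-(-2)^j - 4(-3)^(j - 1)) - 1·(-2)^j = -(-2)^(j + 1) - 4(-3)^j = -(-2)^(j+1) - 4(-3)^((j+1) - 1),
which is the claimed formula at N = j+1.
This completes the induction.

a_N = -(-2)^N - 4(-3)^(N - 1)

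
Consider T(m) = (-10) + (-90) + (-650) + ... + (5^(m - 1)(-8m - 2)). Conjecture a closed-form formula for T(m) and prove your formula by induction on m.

T(m) = -2·5^m·m

We claim T(m) = -2·5^m·m for all m ≥ 1.
Base case (m = 1): T(1) = -10, and the closed form gives -10. They agree.
Suppose the result is true for m = p, so T(p) = -2·5^p·p.
Then T(p+1) = T(p) + (5^p(-8p - 10)) = (-2·5^p·p) + (5^p(-8p - 10)).
Simplifying, T(p+1) = 10·5^p(-p - 1) = -2·5^(p+1)·(p+1),
which is the closed form with m = p+1.
By induction, the statement is established for all m ≥ 1.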